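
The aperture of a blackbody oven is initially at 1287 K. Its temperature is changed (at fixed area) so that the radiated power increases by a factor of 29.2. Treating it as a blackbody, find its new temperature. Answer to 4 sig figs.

T₂ ≈ 2992 K

P ∝ T⁴, so T₂/T₁ = (P₂/P₁)^(1/4) = (29.2)^(1/4) = 2.32459.
T₂ = 1287 × 2.32459 = 2992 K.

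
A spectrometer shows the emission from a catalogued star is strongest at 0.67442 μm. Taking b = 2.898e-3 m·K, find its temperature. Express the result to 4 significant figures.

Wien's law gives T = b/λ_max = (2.898×10⁻³ m·K)/(6.7442×10⁻⁷ m) = 4297 K.

T ≈ 4297 K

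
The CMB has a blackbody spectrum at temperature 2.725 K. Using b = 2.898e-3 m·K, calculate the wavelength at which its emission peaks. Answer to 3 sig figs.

Wien's displacement law: λ_max = b/T = (2.898×10⁻³ m·K)/(2.725 K) = 1.063×10⁻³ m.
That is 1.06 mm, in the microwave range.

λ_max ≈ 1.06 mm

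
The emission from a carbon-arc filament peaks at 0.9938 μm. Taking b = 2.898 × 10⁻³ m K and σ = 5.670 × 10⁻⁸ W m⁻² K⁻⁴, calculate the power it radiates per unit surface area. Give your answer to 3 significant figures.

Wien's law: T = b/λ_max = 2.898×10⁻³/9.938×10⁻⁷ = 2916.08 K.
Then I = σT⁴ = 5.670×10⁻⁸×(2916.08)⁴ = 4.10×10⁶ W/m².

I ≈ 4.10×10⁶ W/m²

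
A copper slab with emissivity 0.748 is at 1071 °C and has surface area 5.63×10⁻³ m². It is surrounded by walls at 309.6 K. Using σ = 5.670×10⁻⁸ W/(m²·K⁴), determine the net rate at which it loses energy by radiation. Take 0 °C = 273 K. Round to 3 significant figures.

T = 1071 °C + 273 = 1344 K.
Area A = 5.63×10⁻³ m².
Net radiated power P_net = εσA(T⁴ − T₀⁴) = 0.748×5.670×10⁻⁸×5.63×10⁻³×(1344⁴ − 309.6⁴).
T⁴ − T₀⁴ = 3.26285×10¹² − 9.18764×10⁹ = 3.25366×10¹² K⁴, so P_net = 777 W.

Net loss ≈ 777 W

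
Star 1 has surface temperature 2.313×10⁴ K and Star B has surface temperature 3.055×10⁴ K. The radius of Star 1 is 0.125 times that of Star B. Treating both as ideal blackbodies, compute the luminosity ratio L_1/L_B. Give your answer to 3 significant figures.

L ∝ R²T⁴, so L_1/L_B = (R_1/R_B)²(T_1/T_B)⁴ = (0.125)² × (2.313×10⁴/3.055×10⁴)⁴ = 0.015625 × 0.328593 = 5.13×10⁻³.

L_1/L_B ≈ 5.13×10⁻³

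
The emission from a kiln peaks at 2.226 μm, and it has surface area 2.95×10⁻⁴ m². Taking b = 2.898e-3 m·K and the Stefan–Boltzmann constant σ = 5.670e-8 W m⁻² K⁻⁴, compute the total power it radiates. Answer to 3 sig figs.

P ≈ 48.1 W

Wien's law: T = b/λ_max = 2.898×10⁻³/2.226×10⁻⁶ = 1301.89 K.
Area A = 2.95×10⁻⁴ m².
Then P = σAT⁴ = 5.670×10⁻⁸×2.95×10⁻⁴×(1301.89)⁴ = 48.1 W.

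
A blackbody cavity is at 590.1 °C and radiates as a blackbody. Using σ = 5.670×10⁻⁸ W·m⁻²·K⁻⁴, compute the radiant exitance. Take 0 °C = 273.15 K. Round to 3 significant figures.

T = 590.1 °C + 273.15 = 863.25 K.
Stefan–Boltzmann: I = σT⁴ = 5.670×10⁻⁸ × (863.25)⁴ = 3.15×10⁴ W/m².

I ≈ 3.15×10⁴ W/m²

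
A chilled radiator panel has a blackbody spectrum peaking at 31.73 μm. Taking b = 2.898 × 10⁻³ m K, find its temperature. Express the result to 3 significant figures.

T ≈ 91.3 K

Wien's law gives T = b/λ_max = (2.898×10⁻³ m·K)/(3.173×10⁻⁵ m) = 91.3 K.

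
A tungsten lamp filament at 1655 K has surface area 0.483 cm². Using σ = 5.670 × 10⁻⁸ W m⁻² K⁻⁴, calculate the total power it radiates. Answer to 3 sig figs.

Area A = 0.483 cm² = 4.83×10⁻⁵ m².
P = σAT⁴ = 5.670×10⁻⁸ × 4.83×10⁻⁵ × (1655)⁴ = 20.5 W.

P ≈ 20.5 W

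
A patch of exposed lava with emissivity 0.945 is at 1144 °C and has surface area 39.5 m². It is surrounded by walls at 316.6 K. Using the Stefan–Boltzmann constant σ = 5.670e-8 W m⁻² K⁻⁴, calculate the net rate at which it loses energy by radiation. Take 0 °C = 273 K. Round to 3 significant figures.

Net loss ≈ 8.51×10⁶ W

T = 1144 °C + 273 = 1417 K.
Area A = 39.5 m².
Net radiated power P_net = εσA(T⁴ − T₀⁴) = 0.945×5.670×10⁻⁸×39.5×(1417⁴ − 316.6⁴).
T⁴ − T₀⁴ = 4.03162×10¹² − 1.00472×10¹⁰ = 4.02157×10¹² K⁴, so P_net = 8.51×10⁶ W.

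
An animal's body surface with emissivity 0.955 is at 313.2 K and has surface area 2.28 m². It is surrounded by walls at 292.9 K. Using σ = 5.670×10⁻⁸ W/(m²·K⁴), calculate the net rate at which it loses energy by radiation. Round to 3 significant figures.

Net loss ≈ 279 W

Area A = 2.28 m².
Net radiated power P_net = εσA(T⁴ − T₀⁴) = 0.955×5.670×10⁻⁸×2.28×(313.2⁴ − 292.9⁴).
T⁴ − T₀⁴ = 9.62248×10⁹ − 7.35999×10⁹ = 2.26249×10⁹ K⁴, so P_net = 279 W.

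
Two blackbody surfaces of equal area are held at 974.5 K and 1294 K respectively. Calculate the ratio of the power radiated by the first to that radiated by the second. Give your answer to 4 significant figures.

P₁/P₂ ≈ 0.3217

With equal areas, P₁/P₂ = (T₁/T₂)⁴ = (974.5/1294)⁴ = 0.3217.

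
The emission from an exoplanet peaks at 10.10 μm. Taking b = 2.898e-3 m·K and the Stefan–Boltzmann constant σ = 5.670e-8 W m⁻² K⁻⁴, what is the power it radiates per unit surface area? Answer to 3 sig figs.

Wien's law: T = b/λ_max = 2.898×10⁻³/1.010×10⁻⁵ = 286.931 K.
Then I = σT⁴ = 5.670×10⁻⁸×(286.931)⁴ = 384 W/m².

I ≈ 384 W/m²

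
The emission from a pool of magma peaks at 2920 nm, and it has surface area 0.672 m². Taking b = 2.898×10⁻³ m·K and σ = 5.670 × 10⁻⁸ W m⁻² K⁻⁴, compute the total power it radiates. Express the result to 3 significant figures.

Wien's law: T = b/λ_max = 2.898×10⁻³/2.920×10⁻⁶ = 992.466 K.
Area A = 0.672 m².
Then P = σAT⁴ = 5.670×10⁻⁸×0.672×(992.466)⁴ = 3.70×10⁴ W.

P ≈ 3.70×10⁴ W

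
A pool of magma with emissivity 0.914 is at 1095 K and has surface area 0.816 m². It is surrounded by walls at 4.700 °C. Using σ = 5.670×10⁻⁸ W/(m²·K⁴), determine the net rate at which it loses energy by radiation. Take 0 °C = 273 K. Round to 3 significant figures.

Surroundings: T = 4.700 °C + 273 = 277.700 K.
Area A = 0.816 m².
Net radiated power P_net = εσA(T⁴ − T₀⁴) = 0.914×5.670×10⁻⁸×0.816×(1095⁴ − 277.700⁴).
T⁴ − T₀⁴ = 1.43766×10¹² − 5.94708×10⁹ = 1.43171×10¹² K⁴, so P_net = 6.05×10⁴ W.

Net loss ≈ 6.05×10⁴ W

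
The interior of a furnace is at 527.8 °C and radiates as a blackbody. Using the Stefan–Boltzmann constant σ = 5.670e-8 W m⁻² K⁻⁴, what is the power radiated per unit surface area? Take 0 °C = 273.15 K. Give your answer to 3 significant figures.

T = 527.8 °C + 273.15 = 800.95 K.
Stefan–Boltzmann: I = σT⁴ = 5.670×10⁻⁸ × (800.95)⁴ = 2.33×10⁴ W/m².

I ≈ 2.33×10⁴ W/m²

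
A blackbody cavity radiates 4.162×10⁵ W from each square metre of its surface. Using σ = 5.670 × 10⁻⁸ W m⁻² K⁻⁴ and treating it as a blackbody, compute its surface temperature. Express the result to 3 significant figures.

I = σT⁴, so T = (I/σ)^(1/4) = (4.162×10⁵/(5.670×10⁻⁸))^(1/4) = 1.65×10³ K.

T ≈ 1.65×10³ K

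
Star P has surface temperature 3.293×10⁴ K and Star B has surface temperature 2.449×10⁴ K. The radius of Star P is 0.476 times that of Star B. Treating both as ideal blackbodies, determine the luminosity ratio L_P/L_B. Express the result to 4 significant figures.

L ∝ R²T⁴, so L_P/L_B = (R_P/R_B)²(T_P/T_B)⁴ = (0.476)² × (3.293×10⁴/2.449×10⁴)⁴ = 0.226576 × 3.26898 = 0.7407.

L_P/L_B ≈ 0.7407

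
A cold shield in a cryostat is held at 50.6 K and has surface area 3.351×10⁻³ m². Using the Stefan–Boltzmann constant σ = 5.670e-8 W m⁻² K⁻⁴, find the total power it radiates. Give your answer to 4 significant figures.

P ≈ 1.246×10⁻³ W

Area A = 3.351×10⁻³ m².
P = σAT⁴ = 5.670×10⁻⁸ × 3.351×10⁻³ × (50.6)⁴ = 1.246×10⁻³ W.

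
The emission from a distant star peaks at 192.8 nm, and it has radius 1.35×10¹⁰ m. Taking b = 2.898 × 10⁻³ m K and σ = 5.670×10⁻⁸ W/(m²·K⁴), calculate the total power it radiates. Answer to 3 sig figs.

Wien's law: T = b/λ_max = 2.898×10⁻³/1.928×10⁻⁷ = 15031.1 K.
Surface area A = 4πR² = 4π(1.35×10¹⁰ m)² = 2.29022×10²¹ m².
Then P = σAT⁴ = 5.670×10⁻⁸×2.29022×10²¹×(15031.1)⁴ = 6.63×10³⁰ W.

P ≈ 6.63×10³⁰ W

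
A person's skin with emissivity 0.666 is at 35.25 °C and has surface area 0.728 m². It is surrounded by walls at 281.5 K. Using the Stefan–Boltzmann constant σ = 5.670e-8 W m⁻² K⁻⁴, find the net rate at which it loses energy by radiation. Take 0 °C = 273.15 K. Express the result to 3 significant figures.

Net loss ≈ 76.1 W

T = 35.25 °C + 273.15 = 308.40 K.
Area A = 0.728 m².
Net radiated power P_net = εσA(T⁴ − T₀⁴) = 0.666×5.670×10⁻⁸×0.728×(308.40⁴ − 281.5⁴).
T⁴ − T₀⁴ = 9.04602×10⁹ − 6.27933×10⁹ = 2.76669×10⁹ K⁴, so P_net = 76.1 W.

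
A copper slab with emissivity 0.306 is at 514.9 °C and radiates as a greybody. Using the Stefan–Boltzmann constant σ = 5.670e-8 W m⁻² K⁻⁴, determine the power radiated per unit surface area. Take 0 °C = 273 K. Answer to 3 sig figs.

I ≈ 6.69×10³ W/m²

T = 514.9 °C + 273 = 787.9 K.
Stefan–Boltzmann: I = εσT⁴ = 0.306 × 5.670×10⁻⁸ × (787.9)⁴ = 6.69×10³ W/m².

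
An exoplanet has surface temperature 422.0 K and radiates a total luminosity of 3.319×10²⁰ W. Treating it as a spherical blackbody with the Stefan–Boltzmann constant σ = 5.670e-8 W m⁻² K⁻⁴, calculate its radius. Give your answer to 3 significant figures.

L = 4πR²σT⁴ ⇒ R = √(L/(4πσT⁴)).
σT⁴ = 1798.18 W/m², so R = √(3.319×10²⁰/(4π×1798.18)) = 1.21×10⁸ m.

R ≈ 1.21×10⁸ m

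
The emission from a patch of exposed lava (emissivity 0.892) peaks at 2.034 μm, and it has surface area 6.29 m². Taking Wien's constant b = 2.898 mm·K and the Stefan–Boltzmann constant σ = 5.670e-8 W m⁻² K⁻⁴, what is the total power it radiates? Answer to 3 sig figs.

P ≈ 1.31×10⁶ W

Wien's law: T = b/λ_max = 2.898×10⁻³/2.034×10⁻⁶ = 1424.78 K.
Area A = 6.29 m².
Then P = εσAT⁴ = 0.892×5.670×10⁻⁸×6.29×(1424.78)⁴ = 1.31×10⁶ W.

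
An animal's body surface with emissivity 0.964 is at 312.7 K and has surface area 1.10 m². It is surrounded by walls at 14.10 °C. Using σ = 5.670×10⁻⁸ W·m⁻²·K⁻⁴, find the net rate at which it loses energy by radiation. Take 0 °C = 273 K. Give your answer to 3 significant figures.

Surroundings: T = 14.10 °C + 273 = 287.10 K.
Area A = 1.10 m².
Net radiated power P_net = εσA(T⁴ − T₀⁴) = 0.964×5.670×10⁻⁸×1.10×(312.7⁴ − 287.10⁴).
T⁴ − T₀⁴ = 9.56118×10⁹ − 6.79411×10⁹ = 2.76707×10⁹ K⁴, so P_net = 166 W.

Net loss ≈ 166 W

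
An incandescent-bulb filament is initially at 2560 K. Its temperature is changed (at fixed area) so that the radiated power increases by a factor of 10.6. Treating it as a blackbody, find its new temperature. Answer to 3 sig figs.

T₂ ≈ 4.62×10³ K

P ∝ T⁴, so T₂/T₁ = (P₂/P₁)^(1/4) = (10.6)^(1/4) = 1.80437.
T₂ = 2560 × 1.80437 = 4.62×10³ K.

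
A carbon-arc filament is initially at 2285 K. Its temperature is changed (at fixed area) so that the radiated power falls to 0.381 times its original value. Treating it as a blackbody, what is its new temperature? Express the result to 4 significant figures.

P ∝ T⁴, so T₂/T₁ = (P₂/P₁)^(1/4) = (0.381)^(1/4) = 0.785654.
T₂ = 2285 × 0.785654 = 1795 K.

T₂ ≈ 1795 K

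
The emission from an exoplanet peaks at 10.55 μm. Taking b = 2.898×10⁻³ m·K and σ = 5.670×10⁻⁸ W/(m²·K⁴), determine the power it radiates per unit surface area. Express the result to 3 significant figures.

Wien's law: T = b/λ_max = 2.898×10⁻³/1.055×10⁻⁵ = 274.692 K.
Then I = σT⁴ = 5.670×10⁻⁸×(274.692)⁴ = 323 W/m².

I ≈ 323 W/m²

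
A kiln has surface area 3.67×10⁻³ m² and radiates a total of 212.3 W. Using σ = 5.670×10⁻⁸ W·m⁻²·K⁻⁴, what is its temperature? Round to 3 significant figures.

Area A = 3.67×10⁻³ m².
P = σAT⁴ ⇒ T = (P/(σA))^(1/4) = (212.3/(5.670×10⁻⁸×3.67×10⁻³))^(1/4) = 1.01×10³ K.

T ≈ 1.01×10³ K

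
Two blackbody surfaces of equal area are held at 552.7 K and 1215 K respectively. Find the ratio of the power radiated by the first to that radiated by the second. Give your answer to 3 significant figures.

P₁/P₂ ≈ 0.0428

With equal areas, P₁/P₂ = (T₁/T₂)⁴ = (552.7/1215)⁴ = 0.0428.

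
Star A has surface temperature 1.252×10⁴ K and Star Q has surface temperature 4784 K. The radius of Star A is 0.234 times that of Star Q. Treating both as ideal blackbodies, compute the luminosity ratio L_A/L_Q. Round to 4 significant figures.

L_A/L_Q ≈ 2.569

L ∝ R²T⁴, so L_A/L_Q = (R_A/R_Q)²(T_A/T_Q)⁴ = (0.234)² × (1.252×10⁴/4784)⁴ = 0.054756 × 46.9086 = 2.569.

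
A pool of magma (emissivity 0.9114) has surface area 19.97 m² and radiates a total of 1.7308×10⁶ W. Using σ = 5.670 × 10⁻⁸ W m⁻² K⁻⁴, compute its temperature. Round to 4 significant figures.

T ≈ 1138 K

Area A = 19.97 m².
P = εσAT⁴ ⇒ T = (P/(εσA))^(1/4) = (1.7308×10⁶/(0.9114×5.670×10⁻⁸×19.97))^(1/4) = 1138 K.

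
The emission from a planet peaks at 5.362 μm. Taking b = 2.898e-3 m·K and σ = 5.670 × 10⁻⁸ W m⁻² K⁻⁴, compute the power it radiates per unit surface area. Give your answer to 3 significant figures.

Wien's law: T = b/λ_max = 2.898×10⁻³/5.362×10⁻⁶ = 540.470 K.
Then I = σT⁴ = 5.670×10⁻⁸×(540.470)⁴ = 4.84×10³ W/m².

I ≈ 4.84×10³ W/m²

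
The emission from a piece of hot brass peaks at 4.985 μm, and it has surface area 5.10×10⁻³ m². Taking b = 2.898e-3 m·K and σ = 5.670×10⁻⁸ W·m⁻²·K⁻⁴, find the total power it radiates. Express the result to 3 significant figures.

Wien's law: T = b/λ_max = 2.898×10⁻³/4.985×10⁻⁶ = 581.344 K.
Area A = 5.10×10⁻³ m².
Then P = σAT⁴ = 5.670×10⁻⁸×5.10×10⁻³×(581.344)⁴ = 33.0 W.

P ≈ 33.0 W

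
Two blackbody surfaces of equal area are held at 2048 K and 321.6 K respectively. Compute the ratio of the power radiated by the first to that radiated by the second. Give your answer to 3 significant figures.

With equal areas, P₁/P₂ = (T₁/T₂)⁴ = (2048/321.6)⁴ = 1.64×10³.

P₁/P₂ ≈ 1.64×10³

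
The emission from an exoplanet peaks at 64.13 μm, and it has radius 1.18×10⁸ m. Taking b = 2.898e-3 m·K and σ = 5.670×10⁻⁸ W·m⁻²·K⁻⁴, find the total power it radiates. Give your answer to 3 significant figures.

Wien's law: T = b/λ_max = 2.898×10⁻³/6.413×10⁻⁵ = 45.1895 K.
Surface area A = 4πR² = 4π(1.18×10⁸ m)² = 1.74974×10¹⁷ m².
Then P = σAT⁴ = 5.670×10⁻⁸×1.74974×10¹⁷×(45.1895)⁴ = 4.14×10¹⁶ W.

P ≈ 4.14×10¹⁶ W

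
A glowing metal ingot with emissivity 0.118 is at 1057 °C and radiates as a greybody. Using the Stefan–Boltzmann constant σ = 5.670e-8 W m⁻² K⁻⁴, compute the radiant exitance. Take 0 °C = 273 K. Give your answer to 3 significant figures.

I ≈ 2.09×10⁴ W/m²

T = 1057 °C + 273 = 1330 K.
Stefan–Boltzmann: I = εσT⁴ = 0.118 × 5.670×10⁻⁸ × (1330)⁴ = 2.09×10⁴ W/m².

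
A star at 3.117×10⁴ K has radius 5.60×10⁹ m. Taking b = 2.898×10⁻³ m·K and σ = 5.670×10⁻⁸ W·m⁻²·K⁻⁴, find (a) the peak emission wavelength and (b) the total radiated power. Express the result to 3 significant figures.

λ_max ≈ 93.0 nm; P ≈ 2.11×10³¹ W

(a) λ_max = b/T = 2.898×10⁻³/3.117×10⁴ = 9.297×10⁻⁸ m = 93.0 nm.
Surface area A = 4πR² = 4π(5.60×10⁹ m)² = 3.94081×10²⁰ m².
(b) P = σAT⁴ = 5.670×10⁻⁸×3.94081×10²⁰×(3.117×10⁴)⁴ = 2.11×10³¹ W.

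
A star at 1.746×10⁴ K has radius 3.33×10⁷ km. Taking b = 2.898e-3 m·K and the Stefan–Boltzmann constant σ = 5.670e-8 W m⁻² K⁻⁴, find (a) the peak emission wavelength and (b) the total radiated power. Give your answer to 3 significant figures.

λ_max ≈ 166 nm; P ≈ 7.34×10³¹ W

(a) λ_max = b/T = 2.898×10⁻³/1.746×10⁴ = 1.660×10⁻⁷ m = 166 nm.
Surface area A = 4πR² = 4π(3.33×10¹⁰ m)² = 1.39347×10²² m².
(b) P = σAT⁴ = 5.670×10⁻⁸×1.39347×10²²×(1.746×10⁴)⁴ = 7.34×10³¹ W.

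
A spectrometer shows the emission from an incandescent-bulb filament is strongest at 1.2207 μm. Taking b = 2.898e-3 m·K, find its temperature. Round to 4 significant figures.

Wien's law gives T = b/λ_max = (2.898×10⁻³ m·K)/(1.2207×10⁻⁶ m) = 2374 K.

T ≈ 2374 K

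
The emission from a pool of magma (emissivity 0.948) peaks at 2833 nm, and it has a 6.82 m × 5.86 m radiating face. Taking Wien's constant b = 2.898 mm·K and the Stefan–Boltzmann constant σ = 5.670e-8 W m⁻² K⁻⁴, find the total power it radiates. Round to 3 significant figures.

Wien's law: T = b/λ_max = 2.898×10⁻³/2.833×10⁻⁶ = 1022.94 K.
Area A = 6.82 × 5.86 = 39.9652 m².
Then P = εσAT⁴ = 0.948×5.670×10⁻⁸×39.9652×(1022.94)⁴ = 2.35×10⁶ W.

P ≈ 2.35×10⁶ W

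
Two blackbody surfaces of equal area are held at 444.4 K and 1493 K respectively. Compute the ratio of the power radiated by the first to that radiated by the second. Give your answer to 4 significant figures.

P₁/P₂ ≈ 7.850×10⁻³

With equal areas, P₁/P₂ = (T₁/T₂)⁴ = (444.4/1493)⁴ = 7.850×10⁻³.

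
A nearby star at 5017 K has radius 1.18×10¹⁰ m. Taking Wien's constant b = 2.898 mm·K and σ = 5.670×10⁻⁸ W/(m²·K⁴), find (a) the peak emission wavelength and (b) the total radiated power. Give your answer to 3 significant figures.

(a) λ_max = b/T = 2.898×10⁻³/5017 = 5.776×10⁻⁷ m = 0.578 μm.
Surface area A = 4πR² = 4π(1.18×10¹⁰ m)² = 1.74974×10²¹ m².
(b) P = σAT⁴ = 5.670×10⁻⁸×1.74974×10²¹×(5017)⁴ = 6.29×10²⁸ W.

λ_max ≈ 0.578 μm; P ≈ 6.29×10²⁸ W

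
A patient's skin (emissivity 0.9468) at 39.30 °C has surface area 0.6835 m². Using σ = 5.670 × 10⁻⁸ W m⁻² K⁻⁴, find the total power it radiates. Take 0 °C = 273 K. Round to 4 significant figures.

P ≈ 349.0 W

T = 39.30 °C + 273 = 312.30 K.
Area A = 0.6835 m².
P = εσAT⁴ = 0.9468 × 5.670×10⁻⁸ × 0.6835 × (312.30)⁴ = 349.0 W.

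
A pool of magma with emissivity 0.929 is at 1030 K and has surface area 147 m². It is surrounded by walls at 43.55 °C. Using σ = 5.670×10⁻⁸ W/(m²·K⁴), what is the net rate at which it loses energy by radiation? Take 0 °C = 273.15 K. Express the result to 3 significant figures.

Surroundings: T = 43.55 °C + 273.15 = 316.70 K.
Area A = 147 m².
Net radiated power P_net = εσA(T⁴ − T₀⁴) = 0.929×5.670×10⁻⁸×147×(1030⁴ − 316.70⁴).
T⁴ − T₀⁴ = 1.12551×10¹² − 1.00599×10¹⁰ = 1.11545×10¹² K⁴, so P_net = 8.64×10⁶ W.

Net loss ≈ 8.64×10⁶ W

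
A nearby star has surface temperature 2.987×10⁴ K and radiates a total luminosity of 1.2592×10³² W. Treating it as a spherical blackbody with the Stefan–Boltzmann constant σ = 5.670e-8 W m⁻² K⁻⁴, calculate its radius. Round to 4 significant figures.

R ≈ 1.490×10¹⁰ m

L = 4πR²σT⁴ ⇒ R = √(L/(4πσT⁴)).
σT⁴ = 4.51361×10¹⁰ W/m², so R = √(1.2592×10³²/(4π×4.51361×10¹⁰)) = 1.490×10¹⁰ m.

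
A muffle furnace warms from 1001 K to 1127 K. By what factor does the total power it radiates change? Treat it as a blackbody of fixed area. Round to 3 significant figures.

P₂/P₁ ≈ 1.61

P ∝ T⁴, so P₂/P₁ = (T₂/T₁)⁴ = (1127/1001)⁴ = (1.12587)⁴ = 1.61.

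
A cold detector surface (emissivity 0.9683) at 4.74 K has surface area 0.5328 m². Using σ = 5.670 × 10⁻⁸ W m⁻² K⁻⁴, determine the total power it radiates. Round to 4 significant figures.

Area A = 0.5328 m².
P = εσAT⁴ = 0.9683 × 5.670×10⁻⁸ × 0.5328 × (4.74)⁴ = 1.477×10⁻⁵ W.

P ≈ 1.477×10⁻⁵ W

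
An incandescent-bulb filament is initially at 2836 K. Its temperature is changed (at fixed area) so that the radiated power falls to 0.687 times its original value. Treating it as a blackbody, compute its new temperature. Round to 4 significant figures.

T₂ ≈ 2582 K

P ∝ T⁴, so T₂/T₁ = (P₂/P₁)^(1/4) = (0.687)^(1/4) = 0.910415.
T₂ = 2836 × 0.910415 = 2582 K.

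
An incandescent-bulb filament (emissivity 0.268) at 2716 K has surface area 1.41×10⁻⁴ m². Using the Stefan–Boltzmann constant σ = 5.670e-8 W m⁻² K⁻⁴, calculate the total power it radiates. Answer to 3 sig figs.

Area A = 1.41×10⁻⁴ m².
P = εσAT⁴ = 0.268 × 5.670×10⁻⁸ × 1.41×10⁻⁴ × (2716)⁴ = 117 W.

P ≈ 117 W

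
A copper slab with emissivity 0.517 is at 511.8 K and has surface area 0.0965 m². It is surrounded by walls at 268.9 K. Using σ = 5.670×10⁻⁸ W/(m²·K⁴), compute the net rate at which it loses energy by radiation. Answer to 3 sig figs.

Net loss ≈ 179 W

Area A = 0.0965 m².
Net radiated power P_net = εσA(T⁴ − T₀⁴) = 0.517×5.670×10⁻⁸×0.0965×(511.8⁴ − 268.9⁴).
T⁴ − T₀⁴ = 6.86122×10¹⁰ − 5.22833×10⁹ = 6.33839×10¹⁰ K⁴, so P_net = 179 W.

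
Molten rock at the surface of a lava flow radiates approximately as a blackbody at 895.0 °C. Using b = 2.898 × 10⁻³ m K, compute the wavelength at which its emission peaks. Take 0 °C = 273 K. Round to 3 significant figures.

λ_max ≈ 2.48×10³ nm

T = 895.0 °C + 273 = 1168.0 K.
Wien's displacement law: λ_max = b/T = (2.898×10⁻³ m·K)/(1168.0 K) = 2.481×10⁻⁶ m.
That is 2.48×10³ nm, in the infrared range.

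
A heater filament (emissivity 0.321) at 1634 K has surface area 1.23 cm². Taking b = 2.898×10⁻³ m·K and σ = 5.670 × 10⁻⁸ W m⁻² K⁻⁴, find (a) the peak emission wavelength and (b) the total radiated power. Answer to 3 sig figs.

(a) λ_max = b/T = 2.898×10⁻³/1634 = 1.774×10⁻⁶ m = 1.77×10³ nm.
Area A = 1.23 cm² = 1.23×10⁻⁴ m².
(b) P = εσAT⁴ = 0.321×5.670×10⁻⁸×1.23×10⁻⁴×(1634)⁴ = 16.0 W.

λ_max ≈ 1.77×10³ nm; P ≈ 16.0 W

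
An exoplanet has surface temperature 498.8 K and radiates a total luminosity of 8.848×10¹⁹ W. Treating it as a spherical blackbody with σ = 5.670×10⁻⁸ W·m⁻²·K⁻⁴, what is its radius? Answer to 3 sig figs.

L = 4πR²σT⁴ ⇒ R = √(L/(4πσT⁴)).
σT⁴ = 3509.85 W/m², so R = √(8.848×10¹⁹/(4π×3509.85)) = 4.48×10⁷ m.

R ≈ 4.48×10⁷ m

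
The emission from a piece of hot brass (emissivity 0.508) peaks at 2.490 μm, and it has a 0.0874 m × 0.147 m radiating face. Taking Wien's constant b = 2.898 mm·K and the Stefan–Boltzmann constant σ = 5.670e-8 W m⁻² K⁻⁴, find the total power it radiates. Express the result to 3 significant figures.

Wien's law: T = b/λ_max = 2.898×10⁻³/2.490×10⁻⁶ = 1163.86 K.
Area A = 0.0874 × 0.147 = 0.0128478 m².
Then P = εσAT⁴ = 0.508×5.670×10⁻⁸×0.0128478×(1163.86)⁴ = 679 W.

P ≈ 679 W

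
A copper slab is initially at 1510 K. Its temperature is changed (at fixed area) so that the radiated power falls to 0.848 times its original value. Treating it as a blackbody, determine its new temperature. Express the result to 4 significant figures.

T₂ ≈ 1449 K

P ∝ T⁴, so T₂/T₁ = (P₂/P₁)^(1/4) = (0.848)^(1/4) = 0.959619.
T₂ = 1510 × 0.959619 = 1449 K.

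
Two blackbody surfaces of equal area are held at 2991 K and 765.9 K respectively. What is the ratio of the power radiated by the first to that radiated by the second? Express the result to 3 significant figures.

P₁/P₂ ≈ 233

With equal areas, P₁/P₂ = (T₁/T₂)⁴ = (2991/765.9)⁴ = 233.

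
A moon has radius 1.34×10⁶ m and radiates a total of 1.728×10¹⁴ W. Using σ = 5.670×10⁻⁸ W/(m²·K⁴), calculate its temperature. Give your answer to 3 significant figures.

Surface area A = 4πR² = 4π(1.34×10⁶ m)² = 2.25642×10¹³ m².
P = σAT⁴ ⇒ T = (P/(σA))^(1/4) = (1.728×10¹⁴/(5.670×10⁻⁸×2.25642×10¹³))^(1/4) = 108 K.

T ≈ 108 K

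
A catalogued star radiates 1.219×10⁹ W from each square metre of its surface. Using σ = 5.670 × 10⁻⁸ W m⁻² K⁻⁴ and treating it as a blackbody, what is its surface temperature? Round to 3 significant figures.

T ≈ 1.21×10⁴ K

I = σT⁴, so T = (I/σ)^(1/4) = (1.219×10⁹/(5.670×10⁻⁸))^(1/4) = 1.21×10⁴ K.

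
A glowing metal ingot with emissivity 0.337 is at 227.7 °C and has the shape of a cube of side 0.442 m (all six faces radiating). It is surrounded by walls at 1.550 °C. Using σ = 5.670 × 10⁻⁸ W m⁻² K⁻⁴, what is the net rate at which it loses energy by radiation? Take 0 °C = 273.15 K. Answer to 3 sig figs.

T = 227.7 °C + 273.15 = 500.85 K.
Surroundings: T = 1.550 °C + 273.15 = 274.700 K.
Area A = 6s² = 6×(0.442 m)² = 1.17218 m².
Net radiated power P_net = εσA(T⁴ − T₀⁴) = 0.337×5.670×10⁻⁸×1.17218×(500.85⁴ − 274.700⁴).
T⁴ − T₀⁴ = 6.29261×10¹⁰ − 5.69423×10⁹ = 5.72319×10¹⁰ K⁴, so P_net = 1.28×10³ W.

Net loss ≈ 1.28×10³ W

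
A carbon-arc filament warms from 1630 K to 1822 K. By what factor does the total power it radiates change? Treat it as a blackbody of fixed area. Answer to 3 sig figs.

P₂/P₁ ≈ 1.56

P ∝ T⁴, so P₂/P₁ = (T₂/T₁)⁴ = (1822/1630)⁴ = (1.11779)⁴ = 1.56.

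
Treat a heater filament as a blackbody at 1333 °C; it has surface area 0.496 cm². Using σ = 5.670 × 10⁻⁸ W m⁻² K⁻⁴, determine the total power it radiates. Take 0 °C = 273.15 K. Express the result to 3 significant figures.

T = 1333 °C + 273.15 = 1606.15 K.
Area A = 0.496 cm² = 4.96×10⁻⁵ m².
P = σAT⁴ = 5.670×10⁻⁸ × 4.96×10⁻⁵ × (1606.15)⁴ = 18.7 W.

P ≈ 18.7 W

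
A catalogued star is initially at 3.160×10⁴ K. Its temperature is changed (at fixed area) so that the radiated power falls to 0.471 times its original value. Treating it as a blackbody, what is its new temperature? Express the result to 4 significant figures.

T₂ ≈ 2.618×10⁴ K

P ∝ T⁴, so T₂/T₁ = (P₂/P₁)^(1/4) = (0.471)^(1/4) = 0.828429.
T₂ = 3.160×10⁴ × 0.828429 = 2.618×10⁴ K.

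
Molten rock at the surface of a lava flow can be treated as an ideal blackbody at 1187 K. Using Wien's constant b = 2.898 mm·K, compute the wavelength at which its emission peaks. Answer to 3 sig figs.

λ_max ≈ 2.44 μm

Wien's displacement law: λ_max = b/T = (2.898×10⁻³ m·K)/(1187 K) = 2.441×10⁻⁶ m.
That is 2.44 μm, in the infrared range.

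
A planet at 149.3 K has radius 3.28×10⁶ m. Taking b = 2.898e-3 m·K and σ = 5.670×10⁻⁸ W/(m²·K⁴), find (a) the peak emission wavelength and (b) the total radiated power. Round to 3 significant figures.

λ_max ≈ 19.4 μm; P ≈ 3.81×10¹⁵ W

(a) λ_max = b/T = 2.898×10⁻³/149.3 = 1.941×10⁻⁵ m = 19.4 μm.
Surface area A = 4πR² = 4π(3.28×10⁶ m)² = 1.35194×10¹⁴ m².
(b) P = σAT⁴ = 5.670×10⁻⁸×1.35194×10¹⁴×(149.3)⁴ = 3.81×10¹⁵ W.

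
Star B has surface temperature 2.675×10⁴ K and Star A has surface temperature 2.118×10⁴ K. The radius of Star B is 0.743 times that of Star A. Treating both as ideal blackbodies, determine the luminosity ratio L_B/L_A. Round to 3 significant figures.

L_B/L_A ≈ 1.40

L ∝ R²T⁴, so L_B/L_A = (R_B/R_A)²(T_B/T_A)⁴ = (0.743)² × (2.675×10⁴/2.118×10⁴)⁴ = 0.552049 × 2.54443 = 1.40.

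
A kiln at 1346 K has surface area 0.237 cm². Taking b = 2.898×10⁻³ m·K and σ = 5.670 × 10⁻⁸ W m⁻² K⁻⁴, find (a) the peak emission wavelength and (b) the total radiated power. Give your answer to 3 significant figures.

λ_max ≈ 2.15×10³ nm; P ≈ 4.41 W

(a) λ_max = b/T = 2.898×10⁻³/1346 = 2.153×10⁻⁶ m = 2.15×10³ nm.
Area A = 0.237 cm² = 2.37×10⁻⁵ m².
(b) P = σAT⁴ = 5.670×10⁻⁸×2.37×10⁻⁵×(1346)⁴ = 4.41 W.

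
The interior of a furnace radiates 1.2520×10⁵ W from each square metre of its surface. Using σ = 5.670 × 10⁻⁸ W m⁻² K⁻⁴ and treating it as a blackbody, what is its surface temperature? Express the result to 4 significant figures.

I = σT⁴, so T = (I/σ)^(1/4) = (1.2520×10⁵/(5.670×10⁻⁸))^(1/4) = 1219 K.

T ≈ 1219 K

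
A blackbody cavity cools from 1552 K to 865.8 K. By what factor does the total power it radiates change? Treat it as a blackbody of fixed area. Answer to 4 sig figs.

P₂/P₁ ≈ 0.09685

P ∝ T⁴, so P₂/P₁ = (T₂/T₁)⁴ = (865.8/1552)⁴ = (0.557861)⁴ = 0.09685.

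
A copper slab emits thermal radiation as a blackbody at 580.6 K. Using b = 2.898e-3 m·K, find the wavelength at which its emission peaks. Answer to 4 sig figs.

λ_max ≈ 4.991 μm

Wien's displacement law: λ_max = b/T = (2.898×10⁻³ m·K)/(580.6 K) = 4.9914×10⁻⁶ m.
That is 4.991 μm, in the infrared range.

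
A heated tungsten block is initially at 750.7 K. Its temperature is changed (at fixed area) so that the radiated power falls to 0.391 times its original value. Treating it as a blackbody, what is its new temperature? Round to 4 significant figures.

T₂ ≈ 593.6 K

P ∝ T⁴, so T₂/T₁ = (P₂/P₁)^(1/4) = (0.391)^(1/4) = 0.790759.
T₂ = 750.7 × 0.790759 = 593.6 K.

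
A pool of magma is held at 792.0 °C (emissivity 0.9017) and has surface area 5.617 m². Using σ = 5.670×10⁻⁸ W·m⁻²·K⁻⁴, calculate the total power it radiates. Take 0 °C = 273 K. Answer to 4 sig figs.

T = 792.0 °C + 273 = 1065.0 K.
Area A = 5.617 m².
P = εσAT⁴ = 0.9017 × 5.670×10⁻⁸ × 5.617 × (1065.0)⁴ = 3.694×10⁵ W.

P ≈ 3.694×10⁵ W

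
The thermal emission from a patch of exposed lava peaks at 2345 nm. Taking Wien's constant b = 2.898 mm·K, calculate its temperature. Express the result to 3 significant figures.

Wien's law gives T = b/λ_max = (2.898×10⁻³ m·K)/(2.345×10⁻⁶ m) = 1.24×10³ K.

T ≈ 1.24×10³ K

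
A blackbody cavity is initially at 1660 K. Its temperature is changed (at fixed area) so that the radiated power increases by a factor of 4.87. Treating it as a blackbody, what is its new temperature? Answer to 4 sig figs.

T₂ ≈ 2466 K

P ∝ T⁴, so T₂/T₁ = (P₂/P₁)^(1/4) = (4.87)^(1/4) = 1.48553.
T₂ = 1660 × 1.48553 = 2466 K.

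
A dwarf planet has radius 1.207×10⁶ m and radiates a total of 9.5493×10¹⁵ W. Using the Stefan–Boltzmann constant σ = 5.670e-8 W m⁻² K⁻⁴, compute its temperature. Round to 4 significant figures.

Surface area A = 4πR² = 4π(1.207×10⁶ m)² = 1.83073×10¹³ m².
P = σAT⁴ ⇒ T = (P/(σA))^(1/4) = (9.5493×10¹⁵/(5.670×10⁻⁸×1.83073×10¹³))^(1/4) = 309.7 K.

T ≈ 309.7 K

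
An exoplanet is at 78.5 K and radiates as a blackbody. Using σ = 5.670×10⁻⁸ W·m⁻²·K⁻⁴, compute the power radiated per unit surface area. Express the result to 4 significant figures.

I ≈ 2.153 W/m²

Stefan–Boltzmann: I = σT⁴ = 5.670×10⁻⁸ × (78.5)⁴ = 2.153 W/m².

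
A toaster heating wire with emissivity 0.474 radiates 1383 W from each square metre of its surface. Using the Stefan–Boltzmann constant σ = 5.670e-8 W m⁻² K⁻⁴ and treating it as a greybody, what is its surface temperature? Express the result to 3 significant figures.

T ≈ 476 K

I = εσT⁴, so T = (I/εσ)^(1/4) = (1383/(0.474×5.670×10⁻⁸))^(1/4) = 476 K.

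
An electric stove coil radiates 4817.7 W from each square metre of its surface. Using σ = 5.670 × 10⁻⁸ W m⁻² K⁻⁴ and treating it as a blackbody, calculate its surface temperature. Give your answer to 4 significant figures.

T ≈ 539.9 K

I = σT⁴, so T = (I/σ)^(1/4) = (4817.7/(5.670×10⁻⁸))^(1/4) = 539.9 K.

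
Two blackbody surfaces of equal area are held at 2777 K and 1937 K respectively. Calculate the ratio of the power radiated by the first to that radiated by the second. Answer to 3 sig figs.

With equal areas, P₁/P₂ = (T₁/T₂)⁴ = (2777/1937)⁴ = 4.22.

P₁/P₂ ≈ 4.22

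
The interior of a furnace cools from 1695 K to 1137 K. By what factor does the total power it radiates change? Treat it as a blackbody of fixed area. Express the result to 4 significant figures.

P ∝ T⁴, so P₂/P₁ = (T₂/T₁)⁴ = (1137/1695)⁴ = (0.670796)⁴ = 0.2025.

P₂/P₁ ≈ 0.2025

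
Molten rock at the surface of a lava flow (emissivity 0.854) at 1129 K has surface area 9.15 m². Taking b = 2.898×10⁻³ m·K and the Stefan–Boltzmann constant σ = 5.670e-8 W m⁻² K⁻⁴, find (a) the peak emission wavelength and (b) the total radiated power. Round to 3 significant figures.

(a) λ_max = b/T = 2.898×10⁻³/1129 = 2.567×10⁻⁶ m = 2.57 μm.
Area A = 9.15 m².
(b) P = εσAT⁴ = 0.854×5.670×10⁻⁸×9.15×(1129)⁴ = 7.20×10⁵ W.

λ_max ≈ 2.57 μm; P ≈ 7.20×10⁵ W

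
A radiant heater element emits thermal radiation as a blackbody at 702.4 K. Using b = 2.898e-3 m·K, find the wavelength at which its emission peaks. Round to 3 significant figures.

Wien's displacement law: λ_max = b/T = (2.898×10⁻³ m·K)/(702.4 K) = 4.126×10⁻⁶ m.
That is 4.13 μm, in the infrared range.

λ_max ≈ 4.13 μm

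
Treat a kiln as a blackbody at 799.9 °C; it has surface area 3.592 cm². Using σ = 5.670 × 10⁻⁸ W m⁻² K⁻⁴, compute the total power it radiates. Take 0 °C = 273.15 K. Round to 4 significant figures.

P ≈ 27.00 W

T = 799.9 °C + 273.15 = 1073.05 K.
Area A = 3.592 cm² = 3.592×10⁻⁴ m².
P = σAT⁴ = 5.670×10⁻⁸ × 3.592×10⁻⁴ × (1073.05)⁴ = 27.00 W.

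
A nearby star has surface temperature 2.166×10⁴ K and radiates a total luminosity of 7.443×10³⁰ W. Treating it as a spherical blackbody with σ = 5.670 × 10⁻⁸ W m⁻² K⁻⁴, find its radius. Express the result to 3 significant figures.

R ≈ 6.89×10⁹ m

L = 4πR²σT⁴ ⇒ R = √(L/(4πσT⁴)).
σT⁴ = 1.24801×10¹⁰ W/m², so R = √(7.443×10³⁰/(4π×1.24801×10¹⁰)) = 6.89×10⁹ m.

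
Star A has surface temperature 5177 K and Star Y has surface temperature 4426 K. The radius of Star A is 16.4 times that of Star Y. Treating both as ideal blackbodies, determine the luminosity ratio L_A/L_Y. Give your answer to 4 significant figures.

L_A/L_Y ≈ 503.4

L ∝ R²T⁴, so L_A/L_Y = (R_A/R_Y)²(T_A/T_Y)⁴ = (16.4)² × (5177/4426)⁴ = 268.96 × 1.87183 = 503.4.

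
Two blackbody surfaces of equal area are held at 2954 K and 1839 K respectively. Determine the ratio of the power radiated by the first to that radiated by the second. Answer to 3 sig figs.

P₁/P₂ ≈ 6.66

With equal areas, P₁/P₂ = (T₁/T₂)⁴ = (2954/1839)⁴ = 6.66.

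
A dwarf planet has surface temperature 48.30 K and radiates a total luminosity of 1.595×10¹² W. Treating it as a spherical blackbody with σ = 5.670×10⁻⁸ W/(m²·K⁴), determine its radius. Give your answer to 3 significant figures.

L = 4πR²σT⁴ ⇒ R = √(L/(4πσT⁴)).
σT⁴ = 0.308583 W/m², so R = √(1.595×10¹²/(4π×0.308583)) = 6.41×10⁵ m.

R ≈ 6.41×10⁵ m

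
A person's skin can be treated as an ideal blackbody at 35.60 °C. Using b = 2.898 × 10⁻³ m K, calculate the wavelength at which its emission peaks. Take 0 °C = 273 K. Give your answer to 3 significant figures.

T = 35.60 °C + 273 = 308.60 K.
Wien's displacement law: λ_max = b/T = (2.898×10⁻³ m·K)/(308.60 K) = 9.391×10⁻⁶ m.
That is 9.39 μm, in the infrared range.

λ_max ≈ 9.39 μm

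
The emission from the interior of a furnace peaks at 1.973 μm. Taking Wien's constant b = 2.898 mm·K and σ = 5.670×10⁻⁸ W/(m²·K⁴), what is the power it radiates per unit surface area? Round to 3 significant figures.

Wien's law: T = b/λ_max = 2.898×10⁻³/1.973×10⁻⁶ = 1468.83 K.
Then I = σT⁴ = 5.670×10⁻⁸×(1468.83)⁴ = 2.64×10⁵ W/m².

I ≈ 2.64×10⁵ W/m²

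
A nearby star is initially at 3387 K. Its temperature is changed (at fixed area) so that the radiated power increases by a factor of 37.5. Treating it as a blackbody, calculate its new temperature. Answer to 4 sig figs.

T₂ ≈ 8382 K

P ∝ T⁴, so T₂/T₁ = (P₂/P₁)^(1/4) = (37.5)^(1/4) = 2.47462.
T₂ = 3387 × 2.47462 = 8382 K.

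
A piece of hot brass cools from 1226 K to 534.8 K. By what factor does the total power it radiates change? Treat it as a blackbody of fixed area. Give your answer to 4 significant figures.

P₂/P₁ ≈ 0.03621

P ∝ T⁴, so P₂/P₁ = (T₂/T₁)⁴ = (534.8/1226)⁴ = (0.436215)⁴ = 0.03621.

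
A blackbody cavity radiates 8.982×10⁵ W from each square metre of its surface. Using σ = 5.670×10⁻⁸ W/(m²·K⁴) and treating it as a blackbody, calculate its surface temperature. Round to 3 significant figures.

T ≈ 2.00×10³ K

I = σT⁴, so T = (I/σ)^(1/4) = (8.982×10⁵/(5.670×10⁻⁸))^(1/4) = 2.00×10³ K.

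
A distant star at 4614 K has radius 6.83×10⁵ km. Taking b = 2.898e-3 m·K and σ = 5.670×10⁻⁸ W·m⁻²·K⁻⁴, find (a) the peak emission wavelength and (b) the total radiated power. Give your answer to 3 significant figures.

λ_max ≈ 0.628 μm; P ≈ 1.51×10²⁶ W

(a) λ_max = b/T = 2.898×10⁻³/4614 = 6.281×10⁻⁷ m = 0.628 μm.
Surface area A = 4πR² = 4π(6.83×10⁸ m)² = 5.86207×10¹⁸ m².
(b) P = σAT⁴ = 5.670×10⁻⁸×5.86207×10¹⁸×(4614)⁴ = 1.51×10²⁶ W.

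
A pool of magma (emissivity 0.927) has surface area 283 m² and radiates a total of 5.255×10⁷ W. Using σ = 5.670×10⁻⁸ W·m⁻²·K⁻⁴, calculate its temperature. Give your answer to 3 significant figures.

Area A = 283 m².
P = εσAT⁴ ⇒ T = (P/(εσA))^(1/4) = (5.255×10⁷/(0.927×5.670×10⁻⁸×283))^(1/4) = 1.37×10³ K.

T ≈ 1.37×10³ K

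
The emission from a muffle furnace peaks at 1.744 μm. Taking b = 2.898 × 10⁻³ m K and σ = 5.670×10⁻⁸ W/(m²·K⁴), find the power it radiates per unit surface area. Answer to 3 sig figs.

I ≈ 4.32×10⁵ W/m²

Wien's law: T = b/λ_max = 2.898×10⁻³/1.744×10⁻⁶ = 1661.70 K.
Then I = σT⁴ = 5.670×10⁻⁸×(1661.70)⁴ = 4.32×10⁵ W/m².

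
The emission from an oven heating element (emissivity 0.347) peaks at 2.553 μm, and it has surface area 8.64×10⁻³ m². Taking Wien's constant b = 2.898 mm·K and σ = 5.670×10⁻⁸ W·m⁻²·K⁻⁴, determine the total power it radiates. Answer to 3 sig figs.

Wien's law: T = b/λ_max = 2.898×10⁻³/2.553×10⁻⁶ = 1135.14 K.
Area A = 8.64×10⁻³ m².
Then P = εσAT⁴ = 0.347×5.670×10⁻⁸×8.64×10⁻³×(1135.14)⁴ = 282 W.

P ≈ 282 W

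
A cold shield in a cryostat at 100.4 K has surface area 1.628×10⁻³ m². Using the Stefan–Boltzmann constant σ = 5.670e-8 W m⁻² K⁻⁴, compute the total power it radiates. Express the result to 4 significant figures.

P ≈ 9.379×10⁻³ W

Area A = 1.628×10⁻³ m².
P = σAT⁴ = 5.670×10⁻⁸ × 1.628×10⁻³ × (100.4)⁴ = 9.379×10⁻³ W.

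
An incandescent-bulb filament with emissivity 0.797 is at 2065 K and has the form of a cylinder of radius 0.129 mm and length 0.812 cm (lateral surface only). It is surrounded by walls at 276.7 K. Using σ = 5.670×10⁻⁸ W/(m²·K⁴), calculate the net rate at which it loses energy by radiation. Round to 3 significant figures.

Net loss ≈ 5.41 W

Lateral area A = 2πrL = 2π×1.29×10⁻⁴×8.12×10⁻³ = 6.58151×10⁻⁶ m².
Net radiated power P_net = εσA(T⁴ − T₀⁴) = 0.797×5.670×10⁻⁸×6.58151×10⁻⁶×(2065⁴ − 276.7⁴).
T⁴ − T₀⁴ = 1.81836×10¹³ − 5.86188×10⁹ = 1.81777×10¹³ K⁴, so P_net = 5.41 W.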